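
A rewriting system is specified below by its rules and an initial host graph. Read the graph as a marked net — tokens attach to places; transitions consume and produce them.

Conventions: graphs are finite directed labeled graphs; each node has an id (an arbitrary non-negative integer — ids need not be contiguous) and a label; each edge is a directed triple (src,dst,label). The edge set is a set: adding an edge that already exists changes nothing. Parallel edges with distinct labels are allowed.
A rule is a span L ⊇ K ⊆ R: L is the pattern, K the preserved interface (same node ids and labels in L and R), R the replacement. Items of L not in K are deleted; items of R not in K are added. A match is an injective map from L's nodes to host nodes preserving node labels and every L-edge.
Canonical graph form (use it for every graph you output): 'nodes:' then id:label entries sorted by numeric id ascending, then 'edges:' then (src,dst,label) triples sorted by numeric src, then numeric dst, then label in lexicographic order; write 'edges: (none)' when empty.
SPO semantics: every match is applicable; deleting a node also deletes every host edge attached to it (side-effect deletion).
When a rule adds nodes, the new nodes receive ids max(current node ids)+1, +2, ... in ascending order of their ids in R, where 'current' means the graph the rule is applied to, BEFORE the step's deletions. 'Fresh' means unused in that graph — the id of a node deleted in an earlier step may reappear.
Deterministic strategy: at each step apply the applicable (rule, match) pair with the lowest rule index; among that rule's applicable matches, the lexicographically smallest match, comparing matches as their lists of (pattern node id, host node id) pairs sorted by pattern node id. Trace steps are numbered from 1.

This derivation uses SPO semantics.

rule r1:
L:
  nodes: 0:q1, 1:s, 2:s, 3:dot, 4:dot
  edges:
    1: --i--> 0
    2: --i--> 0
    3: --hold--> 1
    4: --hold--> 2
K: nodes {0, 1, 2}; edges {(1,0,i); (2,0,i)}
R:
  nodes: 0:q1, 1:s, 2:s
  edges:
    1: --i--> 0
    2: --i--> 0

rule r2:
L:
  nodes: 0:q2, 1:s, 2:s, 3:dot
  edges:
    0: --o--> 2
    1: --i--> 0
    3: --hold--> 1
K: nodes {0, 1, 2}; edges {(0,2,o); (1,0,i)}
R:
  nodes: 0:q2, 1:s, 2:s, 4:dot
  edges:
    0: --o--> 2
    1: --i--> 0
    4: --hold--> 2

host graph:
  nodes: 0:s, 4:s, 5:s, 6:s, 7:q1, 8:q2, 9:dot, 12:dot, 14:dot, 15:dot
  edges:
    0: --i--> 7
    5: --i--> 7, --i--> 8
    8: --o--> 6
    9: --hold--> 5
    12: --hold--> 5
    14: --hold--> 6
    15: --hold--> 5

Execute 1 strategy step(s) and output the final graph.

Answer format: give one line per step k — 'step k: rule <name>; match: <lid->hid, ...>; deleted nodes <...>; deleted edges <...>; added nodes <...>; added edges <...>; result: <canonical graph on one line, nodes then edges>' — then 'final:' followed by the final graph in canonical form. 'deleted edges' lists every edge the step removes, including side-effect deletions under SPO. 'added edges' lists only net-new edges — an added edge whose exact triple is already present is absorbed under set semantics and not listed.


step 1: rule r2; match: 0->8, 1->5, 2->6, 3->9; deleted nodes 9; deleted edges (9,5,hold); added nodes 16; added edges (16,6,hold); result: nodes: 0:s, 4:s, 5:s, 6:s, 7:q1, 8:q2, 12:dot, 14:dot, 15:dot, 16:dot edges: (0,7,i); (5,7,i); (5,8,i); (8,6,o); (12,5,hold); (14,6,hold); (15,5,hold); (16,6,hold)
final:
nodes: 0:s, 4:s, 5:s, 6:s, 7:q1, 8:q2, 12:dot, 14:dot, 15:dot, 16:dot
edges: (0,7,i); (5,7,i); (5,8,i); (8,6,o); (12,5,hold); (14,6,hold); (15,5,hold); (16,6,hold)


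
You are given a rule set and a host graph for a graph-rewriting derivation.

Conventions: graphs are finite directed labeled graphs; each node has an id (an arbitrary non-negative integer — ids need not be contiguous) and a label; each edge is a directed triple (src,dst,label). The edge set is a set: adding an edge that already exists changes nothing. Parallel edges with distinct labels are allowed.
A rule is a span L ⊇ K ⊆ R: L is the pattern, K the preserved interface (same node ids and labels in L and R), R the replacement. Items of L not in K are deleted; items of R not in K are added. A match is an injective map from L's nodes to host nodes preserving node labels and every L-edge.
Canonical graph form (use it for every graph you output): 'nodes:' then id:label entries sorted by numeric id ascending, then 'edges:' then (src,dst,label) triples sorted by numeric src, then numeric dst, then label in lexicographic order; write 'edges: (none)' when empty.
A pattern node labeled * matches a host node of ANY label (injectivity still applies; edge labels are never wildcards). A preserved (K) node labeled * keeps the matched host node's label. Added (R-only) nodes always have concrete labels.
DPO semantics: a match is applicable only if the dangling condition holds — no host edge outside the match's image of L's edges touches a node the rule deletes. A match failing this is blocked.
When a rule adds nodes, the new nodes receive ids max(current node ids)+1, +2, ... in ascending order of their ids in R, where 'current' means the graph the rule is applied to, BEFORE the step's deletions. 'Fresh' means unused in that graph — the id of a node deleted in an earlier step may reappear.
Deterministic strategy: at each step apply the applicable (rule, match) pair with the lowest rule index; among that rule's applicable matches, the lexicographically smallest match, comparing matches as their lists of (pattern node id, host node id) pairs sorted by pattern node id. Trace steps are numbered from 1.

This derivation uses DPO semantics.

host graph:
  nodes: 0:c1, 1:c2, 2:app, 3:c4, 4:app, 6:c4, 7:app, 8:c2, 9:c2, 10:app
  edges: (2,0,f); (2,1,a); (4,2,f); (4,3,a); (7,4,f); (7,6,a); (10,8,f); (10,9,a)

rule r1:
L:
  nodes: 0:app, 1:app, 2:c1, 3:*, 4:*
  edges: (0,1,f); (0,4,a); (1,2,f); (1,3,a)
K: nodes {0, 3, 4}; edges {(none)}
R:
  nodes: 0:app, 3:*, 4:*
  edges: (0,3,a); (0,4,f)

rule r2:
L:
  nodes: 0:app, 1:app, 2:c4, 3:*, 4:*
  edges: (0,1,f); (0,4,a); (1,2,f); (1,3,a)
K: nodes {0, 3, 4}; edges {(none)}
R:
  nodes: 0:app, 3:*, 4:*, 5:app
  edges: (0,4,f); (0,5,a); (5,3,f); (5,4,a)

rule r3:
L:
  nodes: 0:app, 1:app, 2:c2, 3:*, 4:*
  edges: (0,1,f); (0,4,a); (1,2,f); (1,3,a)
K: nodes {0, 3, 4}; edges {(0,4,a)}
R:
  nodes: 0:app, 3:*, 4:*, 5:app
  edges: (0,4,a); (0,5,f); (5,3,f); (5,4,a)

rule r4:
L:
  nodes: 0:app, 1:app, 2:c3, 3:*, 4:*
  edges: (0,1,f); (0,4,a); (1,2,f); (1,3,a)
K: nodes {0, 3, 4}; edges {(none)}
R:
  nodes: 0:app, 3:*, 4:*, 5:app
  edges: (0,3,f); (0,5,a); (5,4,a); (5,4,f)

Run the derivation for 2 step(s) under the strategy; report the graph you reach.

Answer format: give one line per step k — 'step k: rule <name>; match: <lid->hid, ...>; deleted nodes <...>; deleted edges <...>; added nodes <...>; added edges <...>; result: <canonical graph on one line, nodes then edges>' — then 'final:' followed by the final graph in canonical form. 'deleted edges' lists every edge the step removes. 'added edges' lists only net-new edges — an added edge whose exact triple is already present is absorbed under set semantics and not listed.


step 1: rule r1; match: 0->4, 1->2, 2->0, 3->1, 4->3; deleted nodes 0, 2; deleted edges (2,0,f); (2,1,a); (4,2,f); (4,3,a); added nodes (none); added edges (4,1,a); (4,3,f); result: nodes: 1:c2, 3:c4, 4:app, 6:c4, 7:app, 8:c2, 9:c2, 10:app edges: (4,1,a); (4,3,f); (7,4,f); (7,6,a); (10,8,f); (10,9,a)
step 2: rule r2; match: 0->7, 1->4, 2->3, 3->1, 4->6; deleted nodes 3, 4; deleted edges (4,1,a); (4,3,f); (7,4,f); (7,6,a); added nodes 11; added edges (7,6,f); (7,11,a); (11,1,f); (11,6,a); result: nodes: 1:c2, 6:c4, 7:app, 8:c2, 9:c2, 10:app, 11:app edges: (7,6,f); (7,11,a); (10,8,f); (10,9,a); (11,1,f); (11,6,a)
final:
nodes: 1:c2, 6:c4, 7:app, 8:c2, 9:c2, 10:app, 11:app
edges: (7,6,f); (7,11,a); (10,8,f); (10,9,a); (11,1,f); (11,6,a)


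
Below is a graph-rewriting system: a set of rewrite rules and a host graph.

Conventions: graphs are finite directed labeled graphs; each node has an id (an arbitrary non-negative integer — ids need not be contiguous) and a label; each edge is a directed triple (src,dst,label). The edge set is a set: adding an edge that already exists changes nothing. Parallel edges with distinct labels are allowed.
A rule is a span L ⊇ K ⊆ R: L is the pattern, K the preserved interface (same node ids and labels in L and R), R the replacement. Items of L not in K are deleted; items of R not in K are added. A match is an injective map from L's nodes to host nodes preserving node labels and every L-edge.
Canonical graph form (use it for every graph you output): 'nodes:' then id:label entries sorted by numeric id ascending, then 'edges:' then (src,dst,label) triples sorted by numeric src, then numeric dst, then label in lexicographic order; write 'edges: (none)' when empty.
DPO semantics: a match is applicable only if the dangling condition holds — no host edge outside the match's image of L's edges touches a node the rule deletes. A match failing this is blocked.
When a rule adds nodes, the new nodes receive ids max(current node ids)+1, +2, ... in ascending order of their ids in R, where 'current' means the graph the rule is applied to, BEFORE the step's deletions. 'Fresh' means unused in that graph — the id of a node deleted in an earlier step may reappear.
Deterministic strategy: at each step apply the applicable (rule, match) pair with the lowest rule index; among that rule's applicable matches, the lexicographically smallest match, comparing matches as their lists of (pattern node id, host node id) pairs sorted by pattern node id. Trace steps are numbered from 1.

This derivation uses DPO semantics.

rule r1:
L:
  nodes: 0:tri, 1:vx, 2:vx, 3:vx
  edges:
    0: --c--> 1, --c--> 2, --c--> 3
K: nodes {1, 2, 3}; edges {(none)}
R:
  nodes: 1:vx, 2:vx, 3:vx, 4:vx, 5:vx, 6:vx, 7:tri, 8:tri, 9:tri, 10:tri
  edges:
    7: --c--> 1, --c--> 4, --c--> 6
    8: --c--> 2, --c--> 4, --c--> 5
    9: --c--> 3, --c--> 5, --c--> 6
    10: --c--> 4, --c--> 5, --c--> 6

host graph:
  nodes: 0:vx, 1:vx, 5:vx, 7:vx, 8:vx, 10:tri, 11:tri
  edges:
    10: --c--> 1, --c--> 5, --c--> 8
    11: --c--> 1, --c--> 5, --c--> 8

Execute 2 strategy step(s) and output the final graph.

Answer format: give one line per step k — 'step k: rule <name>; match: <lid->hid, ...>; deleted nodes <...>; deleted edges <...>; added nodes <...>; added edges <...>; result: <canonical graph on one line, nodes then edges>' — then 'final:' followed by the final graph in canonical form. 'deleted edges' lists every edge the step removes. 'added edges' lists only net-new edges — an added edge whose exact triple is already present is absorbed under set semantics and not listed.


step 1: rule r1; match: 0->10, 1->1, 2->5, 3->8; deleted nodes 10; deleted edges (10,1,c); (10,5,c); (10,8,c); added nodes 12, 13, 14, 15, 16, 17, 18; added edges (15,1,c); (15,12,c); (15,14,c); (16,5,c); (16,12,c); (16,13,c); (17,8,c); (17,13,c); (17,14,c); (18,12,c); (18,13,c); (18,14,c); result: nodes: 0:vx, 1:vx, 5:vx, 7:vx, 8:vx, 11:tri, 12:vx, 13:vx, 14:vx, 15:tri, 16:tri, 17:tri, 18:tri edges: (11,1,c); (11,5,c); (11,8,c); (15,1,c); (15,12,c); (15,14,c); (16,5,c); (16,12,c); (16,13,c); (17,8,c); (17,13,c); (17,14,c); (18,12,c); (18,13,c); (18,14,c)
step 2: rule r1; match: 0->11, 1->1, 2->5, 3->8; deleted nodes 11; deleted edges (11,1,c); (11,5,c); (11,8,c); added nodes 19, 20, 21, 22, 23, 24, 25; added edges (22,1,c); (22,19,c); (22,21,c); (23,5,c); (23,19,c); (23,20,c); (24,8,c); (24,20,c); (24,21,c); (25,19,c); (25,20,c); (25,21,c); result: nodes: 0:vx, 1:vx, 5:vx, 7:vx, 8:vx, 12:vx, 13:vx, 14:vx, 15:tri, 16:tri, 17:tri, 18:tri, 19:vx, 20:vx, 21:vx, 22:tri, 23:tri, 24:tri, 25:tri edges: (15,1,c); (15,12,c); (15,14,c); (16,5,c); (16,12,c); (16,13,c); (17,8,c); (17,13,c); (17,14,c); (18,12,c); (18,13,c); (18,14,c); (22,1,c); (22,19,c); (22,21,c); (23,5,c); (23,19,c); (23,20,c); (24,8,c); (24,20,c); (24,21,c); (25,19,c); (25,20,c); (25,21,c)
final:
nodes: 0:vx, 1:vx, 5:vx, 7:vx, 8:vx, 12:vx, 13:vx, 14:vx, 15:tri, 16:tri, 17:tri, 18:tri, 19:vx, 20:vx, 21:vx, 22:tri, 23:tri, 24:tri, 25:tri
edges: (15,1,c); (15,12,c); (15,14,c); (16,5,c); (16,12,c); (16,13,c); (17,8,c); (17,13,c); (17,14,c); (18,12,c); (18,13,c); (18,14,c); (22,1,c); (22,19,c); (22,21,c); (23,5,c); (23,19,c); (23,20,c); (24,8,c); (24,20,c); (24,21,c); (25,19,c); (25,20,c); (25,21,c)


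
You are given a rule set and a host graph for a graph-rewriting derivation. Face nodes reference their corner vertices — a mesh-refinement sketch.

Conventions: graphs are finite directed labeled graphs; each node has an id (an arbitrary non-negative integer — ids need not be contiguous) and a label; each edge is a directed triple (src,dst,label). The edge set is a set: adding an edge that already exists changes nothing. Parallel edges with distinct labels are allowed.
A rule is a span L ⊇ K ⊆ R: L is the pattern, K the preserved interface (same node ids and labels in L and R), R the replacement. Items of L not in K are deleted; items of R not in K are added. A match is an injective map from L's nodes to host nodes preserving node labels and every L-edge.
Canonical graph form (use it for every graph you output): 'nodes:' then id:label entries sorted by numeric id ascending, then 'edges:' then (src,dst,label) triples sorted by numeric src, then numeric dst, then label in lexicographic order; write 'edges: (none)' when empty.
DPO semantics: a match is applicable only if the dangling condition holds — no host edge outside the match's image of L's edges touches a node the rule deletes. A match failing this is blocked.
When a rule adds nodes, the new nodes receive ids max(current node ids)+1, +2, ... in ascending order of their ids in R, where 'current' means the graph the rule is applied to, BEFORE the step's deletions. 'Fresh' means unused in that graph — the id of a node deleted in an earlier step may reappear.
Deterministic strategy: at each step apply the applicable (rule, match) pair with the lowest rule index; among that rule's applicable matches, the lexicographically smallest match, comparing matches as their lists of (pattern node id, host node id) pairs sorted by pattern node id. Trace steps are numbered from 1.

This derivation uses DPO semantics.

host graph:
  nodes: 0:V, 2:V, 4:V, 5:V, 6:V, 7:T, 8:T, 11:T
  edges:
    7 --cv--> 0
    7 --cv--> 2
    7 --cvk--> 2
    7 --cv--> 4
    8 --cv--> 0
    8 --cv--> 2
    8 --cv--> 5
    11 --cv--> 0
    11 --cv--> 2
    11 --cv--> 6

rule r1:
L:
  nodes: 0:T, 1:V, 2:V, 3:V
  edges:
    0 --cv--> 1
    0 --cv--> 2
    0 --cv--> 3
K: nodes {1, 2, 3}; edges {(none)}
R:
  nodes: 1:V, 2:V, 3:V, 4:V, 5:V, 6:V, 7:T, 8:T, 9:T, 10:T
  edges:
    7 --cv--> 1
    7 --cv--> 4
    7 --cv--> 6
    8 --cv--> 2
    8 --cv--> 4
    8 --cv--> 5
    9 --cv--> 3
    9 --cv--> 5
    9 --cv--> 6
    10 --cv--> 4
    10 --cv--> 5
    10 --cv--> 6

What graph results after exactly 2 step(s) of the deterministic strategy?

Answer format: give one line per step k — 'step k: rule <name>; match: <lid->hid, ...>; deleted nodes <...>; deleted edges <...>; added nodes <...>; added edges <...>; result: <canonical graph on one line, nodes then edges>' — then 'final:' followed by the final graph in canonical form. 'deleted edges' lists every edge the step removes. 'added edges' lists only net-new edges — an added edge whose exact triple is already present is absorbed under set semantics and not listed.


step 1: rule r1; match: 0->8, 1->0, 2->2, 3->5; deleted nodes 8; deleted edges (8,0,cv); (8,2,cv); (8,5,cv); added nodes 12, 13, 14, 15, 16, 17, 18; added edges (15,0,cv); (15,12,cv); (15,14,cv); (16,2,cv); (16,12,cv); (16,13,cv); (17,5,cv); (17,13,cv); (17,14,cv); (18,12,cv); (18,13,cv); (18,14,cv); result: nodes: 0:V, 2:V, 4:V, 5:V, 6:V, 7:T, 11:T, 12:V, 13:V, 14:V, 15:T, 16:T, 17:T, 18:T edges: (7,0,cv); (7,2,cv); (7,2,cvk); (7,4,cv); (11,0,cv); (11,2,cv); (11,6,cv); (15,0,cv); (15,12,cv); (15,14,cv); (16,2,cv); (16,12,cv); (16,13,cv); (17,5,cv); (17,13,cv); (17,14,cv); (18,12,cv); (18,13,cv); (18,14,cv)
step 2: rule r1; match: 0->11, 1->0, 2->2, 3->6; deleted nodes 11; deleted edges (11,0,cv); (11,2,cv); (11,6,cv); added nodes 19, 20, 21, 22, 23, 24, 25; added edges (22,0,cv); (22,19,cv); (22,21,cv); (23,2,cv); (23,19,cv); (23,20,cv); (24,6,cv); (24,20,cv); (24,21,cv); (25,19,cv); (25,20,cv); (25,21,cv); result: nodes: 0:V, 2:V, 4:V, 5:V, 6:V, 7:T, 12:V, 13:V, 14:V, 15:T, 16:T, 17:T, 18:T, 19:V, 20:V, 21:V, 22:T, 23:T, 24:T, 25:T edges: (7,0,cv); (7,2,cv); (7,2,cvk); (7,4,cv); (15,0,cv); (15,12,cv); (15,14,cv); (16,2,cv); (16,12,cv); (16,13,cv); (17,5,cv); (17,13,cv); (17,14,cv); (18,12,cv); (18,13,cv); (18,14,cv); (22,0,cv); (22,19,cv); (22,21,cv); (23,2,cv); (23,19,cv); (23,20,cv); (24,6,cv); (24,20,cv); (24,21,cv); (25,19,cv); (25,20,cv); (25,21,cv)
final:
nodes: 0:V, 2:V, 4:V, 5:V, 6:V, 7:T, 12:V, 13:V, 14:V, 15:T, 16:T, 17:T, 18:T, 19:V, 20:V, 21:V, 22:T, 23:T, 24:T, 25:T
edges: (7,0,cv); (7,2,cv); (7,2,cvk); (7,4,cv); (15,0,cv); (15,12,cv); (15,14,cv); (16,2,cv); (16,12,cv); (16,13,cv); (17,5,cv); (17,13,cv); (17,14,cv); (18,12,cv); (18,13,cv); (18,14,cv); (22,0,cv); (22,19,cv); (22,21,cv); (23,2,cv); (23,19,cv); (23,20,cv); (24,6,cv); (24,20,cv); (24,21,cv); (25,19,cv); (25,20,cv); (25,21,cv)


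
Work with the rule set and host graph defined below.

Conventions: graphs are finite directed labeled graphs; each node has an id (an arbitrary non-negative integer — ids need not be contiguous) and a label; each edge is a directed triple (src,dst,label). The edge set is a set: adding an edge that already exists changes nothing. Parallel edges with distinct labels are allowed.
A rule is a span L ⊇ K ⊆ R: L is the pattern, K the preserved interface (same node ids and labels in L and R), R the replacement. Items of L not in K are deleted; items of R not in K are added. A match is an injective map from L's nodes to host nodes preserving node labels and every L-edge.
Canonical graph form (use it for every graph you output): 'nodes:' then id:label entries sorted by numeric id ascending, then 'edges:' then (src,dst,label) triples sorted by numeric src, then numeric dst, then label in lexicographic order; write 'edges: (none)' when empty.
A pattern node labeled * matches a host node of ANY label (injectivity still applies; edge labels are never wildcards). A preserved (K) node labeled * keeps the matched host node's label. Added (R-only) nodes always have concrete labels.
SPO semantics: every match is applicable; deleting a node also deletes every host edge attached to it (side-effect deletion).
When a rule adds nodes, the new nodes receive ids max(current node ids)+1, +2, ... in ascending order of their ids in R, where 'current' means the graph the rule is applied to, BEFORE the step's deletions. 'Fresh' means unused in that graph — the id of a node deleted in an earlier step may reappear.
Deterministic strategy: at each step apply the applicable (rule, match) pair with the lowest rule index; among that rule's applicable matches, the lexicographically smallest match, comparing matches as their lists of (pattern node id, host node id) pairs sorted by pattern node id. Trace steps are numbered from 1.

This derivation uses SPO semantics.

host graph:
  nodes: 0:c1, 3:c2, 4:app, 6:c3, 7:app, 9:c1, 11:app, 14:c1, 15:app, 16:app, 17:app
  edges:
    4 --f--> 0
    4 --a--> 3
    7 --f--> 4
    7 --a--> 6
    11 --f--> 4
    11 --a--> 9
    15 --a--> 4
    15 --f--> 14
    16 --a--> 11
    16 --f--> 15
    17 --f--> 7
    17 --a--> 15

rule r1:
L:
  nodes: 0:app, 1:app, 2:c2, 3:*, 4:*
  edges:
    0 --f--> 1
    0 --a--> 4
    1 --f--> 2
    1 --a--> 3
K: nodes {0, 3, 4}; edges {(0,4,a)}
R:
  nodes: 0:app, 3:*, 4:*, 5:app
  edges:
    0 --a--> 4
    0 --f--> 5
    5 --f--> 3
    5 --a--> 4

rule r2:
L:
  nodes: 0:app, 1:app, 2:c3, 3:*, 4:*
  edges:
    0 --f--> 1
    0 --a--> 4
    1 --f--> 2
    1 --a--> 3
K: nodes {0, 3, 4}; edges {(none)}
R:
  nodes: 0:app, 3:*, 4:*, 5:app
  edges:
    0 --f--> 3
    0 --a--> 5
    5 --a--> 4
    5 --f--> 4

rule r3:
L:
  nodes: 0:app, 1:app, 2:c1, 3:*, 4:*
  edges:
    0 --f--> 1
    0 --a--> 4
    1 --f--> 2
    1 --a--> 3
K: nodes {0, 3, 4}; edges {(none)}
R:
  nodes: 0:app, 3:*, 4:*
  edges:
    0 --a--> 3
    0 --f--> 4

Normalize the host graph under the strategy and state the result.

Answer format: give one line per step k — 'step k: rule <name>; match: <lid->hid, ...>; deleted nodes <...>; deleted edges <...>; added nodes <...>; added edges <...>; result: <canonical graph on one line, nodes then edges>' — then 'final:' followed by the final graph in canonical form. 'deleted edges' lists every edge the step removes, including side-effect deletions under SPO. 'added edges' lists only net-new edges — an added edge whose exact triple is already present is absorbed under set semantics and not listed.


step 1: rule r3; match: 0->7, 1->4, 2->0, 3->3, 4->6; deleted nodes 0, 4; deleted edges (4,0,f); (4,3,a); (7,4,f); (7,6,a); (11,4,f); (15,4,a); added nodes (none); added edges (7,3,a); (7,6,f); result: nodes: 3:c2, 6:c3, 7:app, 9:c1, 11:app, 14:c1, 15:app, 16:app, 17:app edges: (7,3,a); (7,6,f); (11,9,a); (15,14,f); (16,11,a); (16,15,f); (17,7,f); (17,15,a)
step 2: rule r2; match: 0->17, 1->7, 2->6, 3->3, 4->15; deleted nodes 6, 7; deleted edges (7,3,a); (7,6,f); (17,7,f); (17,15,a); added nodes 18; added edges (17,3,f); (17,18,a); (18,15,a); (18,15,f); result: nodes: 3:c2, 9:c1, 11:app, 14:c1, 15:app, 16:app, 17:app, 18:app edges: (11,9,a); (15,14,f); (16,11,a); (16,15,f); (17,3,f); (17,18,a); (18,15,a); (18,15,f)
final:
nodes: 3:c2, 9:c1, 11:app, 14:c1, 15:app, 16:app, 17:app, 18:app
edges: (11,9,a); (15,14,f); (16,11,a); (16,15,f); (17,3,f); (17,18,a); (18,15,a); (18,15,f)


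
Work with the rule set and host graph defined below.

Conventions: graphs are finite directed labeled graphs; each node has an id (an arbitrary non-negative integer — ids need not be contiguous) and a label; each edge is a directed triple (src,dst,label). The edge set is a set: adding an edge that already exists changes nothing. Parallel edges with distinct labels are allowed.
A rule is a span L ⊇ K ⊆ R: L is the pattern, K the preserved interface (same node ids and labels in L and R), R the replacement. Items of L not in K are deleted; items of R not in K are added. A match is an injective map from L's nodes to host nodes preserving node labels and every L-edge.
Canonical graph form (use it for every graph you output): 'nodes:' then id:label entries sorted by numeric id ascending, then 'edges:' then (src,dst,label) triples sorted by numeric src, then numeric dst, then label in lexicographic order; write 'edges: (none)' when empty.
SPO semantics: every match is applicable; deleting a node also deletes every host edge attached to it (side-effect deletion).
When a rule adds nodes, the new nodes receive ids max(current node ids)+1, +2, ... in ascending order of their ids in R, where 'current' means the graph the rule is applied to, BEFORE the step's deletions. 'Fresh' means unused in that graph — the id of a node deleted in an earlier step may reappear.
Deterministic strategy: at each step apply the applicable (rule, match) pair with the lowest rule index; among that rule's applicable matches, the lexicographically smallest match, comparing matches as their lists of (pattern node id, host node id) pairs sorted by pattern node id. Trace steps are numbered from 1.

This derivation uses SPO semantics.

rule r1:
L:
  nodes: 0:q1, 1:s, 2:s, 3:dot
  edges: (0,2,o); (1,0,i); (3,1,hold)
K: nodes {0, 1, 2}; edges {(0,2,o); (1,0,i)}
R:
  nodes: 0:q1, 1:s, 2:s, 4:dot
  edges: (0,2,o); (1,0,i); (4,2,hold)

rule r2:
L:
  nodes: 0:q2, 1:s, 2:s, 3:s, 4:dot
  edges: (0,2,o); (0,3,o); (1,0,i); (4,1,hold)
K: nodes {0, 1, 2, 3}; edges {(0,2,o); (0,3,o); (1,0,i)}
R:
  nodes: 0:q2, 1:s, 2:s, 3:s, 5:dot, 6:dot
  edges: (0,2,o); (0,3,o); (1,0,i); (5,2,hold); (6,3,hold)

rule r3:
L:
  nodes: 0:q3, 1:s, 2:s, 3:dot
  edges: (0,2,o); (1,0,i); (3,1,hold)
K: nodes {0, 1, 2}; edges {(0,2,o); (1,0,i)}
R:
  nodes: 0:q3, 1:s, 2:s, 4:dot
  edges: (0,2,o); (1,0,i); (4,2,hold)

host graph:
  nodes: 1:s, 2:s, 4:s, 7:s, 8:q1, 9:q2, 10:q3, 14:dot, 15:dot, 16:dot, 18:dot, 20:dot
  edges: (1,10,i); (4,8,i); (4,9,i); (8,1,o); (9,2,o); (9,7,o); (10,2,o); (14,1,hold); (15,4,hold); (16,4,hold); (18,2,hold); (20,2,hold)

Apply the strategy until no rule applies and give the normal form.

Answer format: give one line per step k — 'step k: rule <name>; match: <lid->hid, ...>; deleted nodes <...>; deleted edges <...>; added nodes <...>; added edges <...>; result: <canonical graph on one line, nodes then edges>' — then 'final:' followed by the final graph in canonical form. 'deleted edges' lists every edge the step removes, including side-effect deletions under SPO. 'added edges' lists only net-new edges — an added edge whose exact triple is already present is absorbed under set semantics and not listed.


step 1: rule r1; match: 0->8, 1->4, 2->1, 3->15; deleted nodes 15; deleted edges (15,4,hold); added nodes 21; added edges (21,1,hold); result: nodes: 1:s, 2:s, 4:s, 7:s, 8:q1, 9:q2, 10:q3, 14:dot, 16:dot, 18:dot, 20:dot, 21:dot edges: (1,10,i); (4,8,i); (4,9,i); (8,1,o); (9,2,o); (9,7,o); (10,2,o); (14,1,hold); (16,4,hold); (18,2,hold); (20,2,hold); (21,1,hold)
step 2: rule r1; match: 0->8, 1->4, 2->1, 3->16; deleted nodes 16; deleted edges (16,4,hold); added nodes 22; added edges (22,1,hold); result: nodes: 1:s, 2:s, 4:s, 7:s, 8:q1, 9:q2, 10:q3, 14:dot, 18:dot, 20:dot, 21:dot, 22:dot edges: (1,10,i); (4,8,i); (4,9,i); (8,1,o); (9,2,o); (9,7,o); (10,2,o); (14,1,hold); (18,2,hold); (20,2,hold); (21,1,hold); (22,1,hold)
step 3: rule r3; match: 0->10, 1->1, 2->2, 3->14; deleted nodes 14; deleted edges (14,1,hold); added nodes 23; added edges (23,2,hold); result: nodes: 1:s, 2:s, 4:s, 7:s, 8:q1, 9:q2, 10:q3, 18:dot, 20:dot, 21:dot, 22:dot, 23:dot edges: (1,10,i); (4,8,i); (4,9,i); (8,1,o); (9,2,o); (9,7,o); (10,2,o); (18,2,hold); (20,2,hold); (21,1,hold); (22,1,hold); (23,2,hold)
step 4: rule r3; match: 0->10, 1->1, 2->2, 3->21; deleted nodes 21; deleted edges (21,1,hold); added nodes 24; added edges (24,2,hold); result: nodes: 1:s, 2:s, 4:s, 7:s, 8:q1, 9:q2, 10:q3, 18:dot, 20:dot, 22:dot, 23:dot, 24:dot edges: (1,10,i); (4,8,i); (4,9,i); (8,1,o); (9,2,o); (9,7,o); (10,2,o); (18,2,hold); (20,2,hold); (22,1,hold); (23,2,hold); (24,2,hold)
step 5: rule r3; match: 0->10, 1->1, 2->2, 3->22; deleted nodes 22; deleted edges (22,1,hold); added nodes 25; added edges (25,2,hold); result: nodes: 1:s, 2:s, 4:s, 7:s, 8:q1, 9:q2, 10:q3, 18:dot, 20:dot, 23:dot, 24:dot, 25:dot edges: (1,10,i); (4,8,i); (4,9,i); (8,1,o); (9,2,o); (9,7,o); (10,2,o); (18,2,hold); (20,2,hold); (23,2,hold); (24,2,hold); (25,2,hold)
final:
nodes: 1:s, 2:s, 4:s, 7:s, 8:q1, 9:q2, 10:q3, 18:dot, 20:dot, 23:dot, 24:dot, 25:dot
edges: (1,10,i); (4,8,i); (4,9,i); (8,1,o); (9,2,o); (9,7,o); (10,2,o); (18,2,hold); (20,2,hold); (23,2,hold); (24,2,hold); (25,2,hold)


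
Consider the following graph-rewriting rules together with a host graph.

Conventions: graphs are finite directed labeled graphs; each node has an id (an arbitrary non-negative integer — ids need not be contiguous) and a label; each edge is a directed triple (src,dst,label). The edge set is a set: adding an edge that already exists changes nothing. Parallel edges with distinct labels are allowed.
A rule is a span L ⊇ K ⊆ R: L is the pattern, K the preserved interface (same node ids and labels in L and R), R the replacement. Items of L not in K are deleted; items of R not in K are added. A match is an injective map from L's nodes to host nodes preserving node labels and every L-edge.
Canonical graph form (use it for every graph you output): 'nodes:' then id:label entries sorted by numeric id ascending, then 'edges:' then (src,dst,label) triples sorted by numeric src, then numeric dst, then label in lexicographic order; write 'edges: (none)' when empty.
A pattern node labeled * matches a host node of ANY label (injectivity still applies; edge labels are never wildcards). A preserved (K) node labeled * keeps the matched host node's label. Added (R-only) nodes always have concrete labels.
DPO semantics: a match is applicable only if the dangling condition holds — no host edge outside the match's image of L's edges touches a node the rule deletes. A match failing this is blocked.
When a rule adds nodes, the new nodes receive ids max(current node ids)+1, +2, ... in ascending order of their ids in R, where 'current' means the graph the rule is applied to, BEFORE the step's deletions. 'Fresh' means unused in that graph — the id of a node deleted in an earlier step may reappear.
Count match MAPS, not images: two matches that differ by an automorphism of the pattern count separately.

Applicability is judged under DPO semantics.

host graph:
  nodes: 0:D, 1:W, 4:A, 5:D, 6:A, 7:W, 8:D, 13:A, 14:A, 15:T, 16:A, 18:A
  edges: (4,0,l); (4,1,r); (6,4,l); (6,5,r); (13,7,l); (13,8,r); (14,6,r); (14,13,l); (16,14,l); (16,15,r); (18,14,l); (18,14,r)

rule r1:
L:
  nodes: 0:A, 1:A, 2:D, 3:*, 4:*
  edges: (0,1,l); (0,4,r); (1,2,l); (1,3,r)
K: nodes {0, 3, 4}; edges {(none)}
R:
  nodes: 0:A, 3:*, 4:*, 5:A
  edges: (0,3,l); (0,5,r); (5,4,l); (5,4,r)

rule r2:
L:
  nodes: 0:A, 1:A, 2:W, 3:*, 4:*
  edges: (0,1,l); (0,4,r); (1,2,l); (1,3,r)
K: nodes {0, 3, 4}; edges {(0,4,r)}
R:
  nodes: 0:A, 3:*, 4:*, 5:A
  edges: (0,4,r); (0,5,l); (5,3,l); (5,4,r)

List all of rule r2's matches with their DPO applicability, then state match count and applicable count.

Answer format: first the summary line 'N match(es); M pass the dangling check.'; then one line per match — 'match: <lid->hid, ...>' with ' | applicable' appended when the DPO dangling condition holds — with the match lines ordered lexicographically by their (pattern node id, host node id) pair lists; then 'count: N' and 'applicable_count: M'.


1 match(es); 1 pass the dangling check.
match: 0->14, 1->13, 2->7, 3->8, 4->6 | applicable
count: 1
applicable_count: 1


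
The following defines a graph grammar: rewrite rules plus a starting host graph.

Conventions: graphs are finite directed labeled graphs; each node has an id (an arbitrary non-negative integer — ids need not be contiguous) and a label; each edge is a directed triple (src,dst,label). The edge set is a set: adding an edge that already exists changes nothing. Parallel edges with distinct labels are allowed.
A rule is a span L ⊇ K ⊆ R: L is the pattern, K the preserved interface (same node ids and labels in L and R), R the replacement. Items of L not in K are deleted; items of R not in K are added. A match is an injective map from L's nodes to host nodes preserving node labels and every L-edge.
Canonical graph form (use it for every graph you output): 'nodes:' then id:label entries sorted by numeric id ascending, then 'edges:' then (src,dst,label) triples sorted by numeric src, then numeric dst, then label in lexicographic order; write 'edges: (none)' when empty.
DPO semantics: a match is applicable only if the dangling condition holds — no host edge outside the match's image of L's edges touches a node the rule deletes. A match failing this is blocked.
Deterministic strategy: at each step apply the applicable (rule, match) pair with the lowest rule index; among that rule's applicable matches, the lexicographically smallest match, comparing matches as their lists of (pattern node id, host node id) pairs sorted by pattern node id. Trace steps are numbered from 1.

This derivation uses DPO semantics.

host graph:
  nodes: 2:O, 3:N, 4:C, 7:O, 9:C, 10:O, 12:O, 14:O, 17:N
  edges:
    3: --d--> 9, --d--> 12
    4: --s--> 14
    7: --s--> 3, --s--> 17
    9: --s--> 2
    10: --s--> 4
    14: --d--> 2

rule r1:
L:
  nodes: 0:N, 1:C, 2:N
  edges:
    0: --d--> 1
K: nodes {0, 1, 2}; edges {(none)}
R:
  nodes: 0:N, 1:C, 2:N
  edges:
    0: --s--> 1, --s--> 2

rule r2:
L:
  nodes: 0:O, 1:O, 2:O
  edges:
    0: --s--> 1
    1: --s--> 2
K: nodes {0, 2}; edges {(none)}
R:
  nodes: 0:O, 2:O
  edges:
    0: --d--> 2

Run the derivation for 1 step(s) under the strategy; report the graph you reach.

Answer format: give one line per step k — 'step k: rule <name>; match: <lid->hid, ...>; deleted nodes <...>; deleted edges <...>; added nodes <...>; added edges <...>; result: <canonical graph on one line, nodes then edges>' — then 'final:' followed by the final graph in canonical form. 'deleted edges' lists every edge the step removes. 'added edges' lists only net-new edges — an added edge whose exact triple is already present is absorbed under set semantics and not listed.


step 1: rule r1; match: 0->3, 1->9, 2->17; deleted nodes (none); deleted edges (3,9,d); added nodes (none); added edges (3,9,s); (3,17,s); result: nodes: 2:O, 3:N, 4:C, 7:O, 9:C, 10:O, 12:O, 14:O, 17:N edges: (3,9,s); (3,12,d); (3,17,s); (4,14,s); (7,3,s); (7,17,s); (9,2,s); (10,4,s); (14,2,d)
final:
nodes: 2:O, 3:N, 4:C, 7:O, 9:C, 10:O, 12:O, 14:O, 17:N
edges: (3,9,s); (3,12,d); (3,17,s); (4,14,s); (7,3,s); (7,17,s); (9,2,s); (10,4,s); (14,2,d)


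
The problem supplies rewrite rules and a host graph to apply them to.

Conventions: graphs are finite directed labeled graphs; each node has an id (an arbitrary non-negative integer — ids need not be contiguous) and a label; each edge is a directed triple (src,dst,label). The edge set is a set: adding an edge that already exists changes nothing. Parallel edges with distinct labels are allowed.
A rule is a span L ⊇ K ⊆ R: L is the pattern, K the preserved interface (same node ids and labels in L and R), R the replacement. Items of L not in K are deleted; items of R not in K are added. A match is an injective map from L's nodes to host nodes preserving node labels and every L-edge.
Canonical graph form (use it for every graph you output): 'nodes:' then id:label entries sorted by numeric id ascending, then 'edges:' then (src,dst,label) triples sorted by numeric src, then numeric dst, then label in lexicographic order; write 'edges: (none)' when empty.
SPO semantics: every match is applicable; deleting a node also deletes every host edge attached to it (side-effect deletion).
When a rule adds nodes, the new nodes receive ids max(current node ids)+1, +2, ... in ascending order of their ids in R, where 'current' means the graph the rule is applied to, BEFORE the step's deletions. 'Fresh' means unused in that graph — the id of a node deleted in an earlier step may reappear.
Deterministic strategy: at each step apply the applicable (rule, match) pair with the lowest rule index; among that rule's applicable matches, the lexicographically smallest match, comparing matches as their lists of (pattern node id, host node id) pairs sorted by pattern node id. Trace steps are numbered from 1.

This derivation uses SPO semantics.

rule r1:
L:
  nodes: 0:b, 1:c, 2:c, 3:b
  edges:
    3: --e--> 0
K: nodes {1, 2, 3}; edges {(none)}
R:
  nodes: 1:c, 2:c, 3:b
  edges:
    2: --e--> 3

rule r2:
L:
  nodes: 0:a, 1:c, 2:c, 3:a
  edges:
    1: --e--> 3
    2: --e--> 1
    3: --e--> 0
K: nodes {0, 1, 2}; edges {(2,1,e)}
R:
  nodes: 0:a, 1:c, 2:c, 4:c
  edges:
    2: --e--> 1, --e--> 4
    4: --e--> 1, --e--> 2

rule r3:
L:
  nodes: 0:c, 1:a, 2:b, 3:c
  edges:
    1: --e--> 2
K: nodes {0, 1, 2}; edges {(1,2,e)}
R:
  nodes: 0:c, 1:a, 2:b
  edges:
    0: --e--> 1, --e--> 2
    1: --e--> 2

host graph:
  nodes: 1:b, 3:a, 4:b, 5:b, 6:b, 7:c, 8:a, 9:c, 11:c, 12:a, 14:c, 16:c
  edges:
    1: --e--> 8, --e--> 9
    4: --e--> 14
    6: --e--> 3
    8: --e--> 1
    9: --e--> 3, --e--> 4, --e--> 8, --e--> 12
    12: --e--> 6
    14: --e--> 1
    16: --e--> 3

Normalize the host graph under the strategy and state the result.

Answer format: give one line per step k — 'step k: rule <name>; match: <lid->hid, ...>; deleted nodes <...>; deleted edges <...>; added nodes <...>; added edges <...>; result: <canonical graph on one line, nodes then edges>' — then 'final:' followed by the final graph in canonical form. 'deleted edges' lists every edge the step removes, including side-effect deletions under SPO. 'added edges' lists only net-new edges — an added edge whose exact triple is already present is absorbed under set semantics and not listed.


step 1: rule r3; match: 0->7, 1->8, 2->1, 3->9; deleted nodes 9; deleted edges (1,9,e); (9,3,e); (9,4,e); (9,8,e); (9,12,e); added nodes (none); added edges (7,1,e); (7,8,e); result: nodes: 1:b, 3:a, 4:b, 5:b, 6:b, 7:c, 8:a, 11:c, 12:a, 14:c, 16:c edges: (1,8,e); (4,14,e); (6,3,e); (7,1,e); (7,8,e); (8,1,e); (12,6,e); (14,1,e); (16,3,e)
step 2: rule r3; match: 0->7, 1->8, 2->1, 3->11; deleted nodes 11; deleted edges (none); added nodes (none); added edges (none); result: nodes: 1:b, 3:a, 4:b, 5:b, 6:b, 7:c, 8:a, 12:a, 14:c, 16:c edges: (1,8,e); (4,14,e); (6,3,e); (7,1,e); (7,8,e); (8,1,e); (12,6,e); (14,1,e); (16,3,e)
step 3: rule r3; match: 0->7, 1->8, 2->1, 3->14; deleted nodes 14; deleted edges (4,14,e); (14,1,e); added nodes (none); added edges (none); result: nodes: 1:b, 3:a, 4:b, 5:b, 6:b, 7:c, 8:a, 12:a, 16:c edges: (1,8,e); (6,3,e); (7,1,e); (7,8,e); (8,1,e); (12,6,e); (16,3,e)
step 4: rule r3; match: 0->7, 1->8, 2->1, 3->16; deleted nodes 16; deleted edges (16,3,e); added nodes (none); added edges (none); result: nodes: 1:b, 3:a, 4:b, 5:b, 6:b, 7:c, 8:a, 12:a edges: (1,8,e); (6,3,e); (7,1,e); (7,8,e); (8,1,e); (12,6,e)
final:
nodes: 1:b, 3:a, 4:b, 5:b, 6:b, 7:c, 8:a, 12:a
edges: (1,8,e); (6,3,e); (7,1,e); (7,8,e); (8,1,e); (12,6,e)


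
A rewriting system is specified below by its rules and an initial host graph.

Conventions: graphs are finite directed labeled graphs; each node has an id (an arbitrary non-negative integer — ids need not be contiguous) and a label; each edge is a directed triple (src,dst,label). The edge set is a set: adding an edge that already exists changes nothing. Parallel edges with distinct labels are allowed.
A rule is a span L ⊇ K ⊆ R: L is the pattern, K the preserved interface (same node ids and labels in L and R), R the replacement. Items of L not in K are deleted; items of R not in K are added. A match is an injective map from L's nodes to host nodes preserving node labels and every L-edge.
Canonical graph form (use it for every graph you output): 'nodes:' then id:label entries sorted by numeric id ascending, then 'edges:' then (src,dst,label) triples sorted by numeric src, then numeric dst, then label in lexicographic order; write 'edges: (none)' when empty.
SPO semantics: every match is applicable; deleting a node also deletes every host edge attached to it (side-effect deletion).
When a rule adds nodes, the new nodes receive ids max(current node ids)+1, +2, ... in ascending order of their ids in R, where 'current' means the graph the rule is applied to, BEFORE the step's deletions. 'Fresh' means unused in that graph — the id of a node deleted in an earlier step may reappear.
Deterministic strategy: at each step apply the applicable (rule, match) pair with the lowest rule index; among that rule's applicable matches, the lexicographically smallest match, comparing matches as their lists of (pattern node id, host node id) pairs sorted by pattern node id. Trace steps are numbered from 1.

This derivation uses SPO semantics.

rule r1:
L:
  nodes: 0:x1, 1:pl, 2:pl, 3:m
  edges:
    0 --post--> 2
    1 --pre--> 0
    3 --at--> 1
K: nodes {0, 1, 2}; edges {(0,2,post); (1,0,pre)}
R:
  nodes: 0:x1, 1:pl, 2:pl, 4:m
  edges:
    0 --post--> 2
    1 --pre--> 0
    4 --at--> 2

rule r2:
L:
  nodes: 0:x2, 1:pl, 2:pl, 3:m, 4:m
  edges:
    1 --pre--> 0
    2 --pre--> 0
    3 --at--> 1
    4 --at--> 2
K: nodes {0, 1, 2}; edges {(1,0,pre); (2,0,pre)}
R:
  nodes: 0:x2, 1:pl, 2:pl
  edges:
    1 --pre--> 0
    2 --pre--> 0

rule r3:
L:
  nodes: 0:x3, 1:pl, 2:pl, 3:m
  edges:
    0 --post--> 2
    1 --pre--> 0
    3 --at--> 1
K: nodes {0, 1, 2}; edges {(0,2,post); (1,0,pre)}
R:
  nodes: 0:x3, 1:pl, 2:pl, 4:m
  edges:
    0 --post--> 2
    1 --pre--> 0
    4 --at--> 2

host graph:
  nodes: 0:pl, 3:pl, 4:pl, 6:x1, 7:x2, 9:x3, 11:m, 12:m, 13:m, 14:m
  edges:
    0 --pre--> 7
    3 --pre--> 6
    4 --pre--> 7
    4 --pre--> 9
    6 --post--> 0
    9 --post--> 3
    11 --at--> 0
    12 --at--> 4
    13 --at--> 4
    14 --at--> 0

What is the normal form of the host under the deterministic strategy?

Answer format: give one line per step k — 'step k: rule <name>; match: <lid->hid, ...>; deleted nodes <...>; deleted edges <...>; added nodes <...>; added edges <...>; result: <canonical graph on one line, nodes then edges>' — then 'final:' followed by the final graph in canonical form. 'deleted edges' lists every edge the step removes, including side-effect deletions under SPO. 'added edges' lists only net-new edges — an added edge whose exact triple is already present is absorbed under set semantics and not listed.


step 1: rule r2; match: 0->7, 1->0, 2->4, 3->11, 4->12; deleted nodes 11, 12; deleted edges (11,0,at); (12,4,at); added nodes (none); added edges (none); result: nodes: 0:pl, 3:pl, 4:pl, 6:x1, 7:x2, 9:x3, 13:m, 14:m edges: (0,7,pre); (3,6,pre); (4,7,pre); (4,9,pre); (6,0,post); (9,3,post); (13,4,at); (14,0,at)
step 2: rule r2; match: 0->7, 1->0, 2->4, 3->14, 4->13; deleted nodes 13, 14; deleted edges (13,4,at); (14,0,at); added nodes (none); added edges (none); result: nodes: 0:pl, 3:pl, 4:pl, 6:x1, 7:x2, 9:x3 edges: (0,7,pre); (3,6,pre); (4,7,pre); (4,9,pre); (6,0,post); (9,3,post)
final:
nodes: 0:pl, 3:pl, 4:pl, 6:x1, 7:x2, 9:x3
edges: (0,7,pre); (3,6,pre); (4,7,pre); (4,9,pre); (6,0,post); (9,3,post)
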